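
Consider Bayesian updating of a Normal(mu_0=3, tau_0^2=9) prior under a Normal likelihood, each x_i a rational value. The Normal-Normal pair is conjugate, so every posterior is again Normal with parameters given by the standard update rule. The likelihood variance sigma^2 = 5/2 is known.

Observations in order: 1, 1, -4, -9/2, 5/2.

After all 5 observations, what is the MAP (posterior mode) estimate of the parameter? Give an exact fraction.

obs 1: x=1 → posterior Normal(33/23, 45/23)
obs 2: x=1 → posterior Normal(51/41, 45/41)
obs 3: x=-4 → posterior Normal(-21/59, 45/59)
obs 4: x=-9/2 → posterior Normal(-102/77, 45/77)
obs 5: x=5/2 → posterior Normal(-3/5, 9/19)

-3/5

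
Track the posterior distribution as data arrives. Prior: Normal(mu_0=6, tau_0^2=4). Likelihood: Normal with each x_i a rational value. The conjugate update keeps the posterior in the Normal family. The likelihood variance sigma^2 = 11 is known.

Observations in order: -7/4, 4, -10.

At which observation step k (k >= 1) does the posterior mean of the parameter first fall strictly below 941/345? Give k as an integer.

obs 1: x=-7/4 → posterior Normal(59/15, 44/15)
obs 2: x=4 → posterior Normal(75/19, 44/19)
obs 3: x=-10 → posterior Normal(35/23, 44/23)

k = 3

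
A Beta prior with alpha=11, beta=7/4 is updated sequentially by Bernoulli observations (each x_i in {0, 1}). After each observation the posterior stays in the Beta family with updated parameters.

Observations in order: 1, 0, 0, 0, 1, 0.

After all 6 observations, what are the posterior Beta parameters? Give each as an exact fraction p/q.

alpha=13, beta=23/4

obs 1: x=1 → posterior Beta(12, 7/4)
obs 2: x=0 → posterior Beta(12, 11/4)
obs 3: x=0 → posterior Beta(12, 15/4)
obs 4: x=0 → posterior Beta(12, 19/4)
obs 5: x=1 → posterior Beta(13, 19/4)
obs 6: x=0 → posterior Beta(13, 23/4)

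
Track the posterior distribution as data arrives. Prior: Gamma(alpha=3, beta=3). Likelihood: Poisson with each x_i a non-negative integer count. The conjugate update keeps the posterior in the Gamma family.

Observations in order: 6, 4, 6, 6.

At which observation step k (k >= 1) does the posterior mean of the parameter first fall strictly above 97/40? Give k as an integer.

obs 1: x=6 → posterior Gamma(9, 4)
obs 2: x=4 → posterior Gamma(13, 5)
obs 3: x=6 → posterior Gamma(19, 6)
obs 4: x=6 → posterior Gamma(25, 7)

k = 2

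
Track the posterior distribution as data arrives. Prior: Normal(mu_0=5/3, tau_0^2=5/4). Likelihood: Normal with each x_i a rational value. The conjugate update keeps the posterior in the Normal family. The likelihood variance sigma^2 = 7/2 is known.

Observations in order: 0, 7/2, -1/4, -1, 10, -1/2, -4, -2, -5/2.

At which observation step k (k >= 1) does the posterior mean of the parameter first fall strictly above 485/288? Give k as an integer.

obs 1: x=0 → posterior Normal(70/57, 35/38)
obs 2: x=7/2 → posterior Normal(245/144, 35/48)
obs 3: x=-1/4 → posterior Normal(475/348, 35/58)
obs 4: x=-1 → posterior Normal(415/408, 35/68)
obs 5: x=10 → posterior Normal(1015/468, 35/78)
obs 6: x=-1/2 → posterior Normal(985/528, 35/88)
obs 7: x=-4 → posterior Normal(745/588, 5/14)
obs 8: x=-2 → posterior Normal(625/648, 35/108)
obs 9: x=-5/2 → posterior Normal(475/708, 35/118)

k = 2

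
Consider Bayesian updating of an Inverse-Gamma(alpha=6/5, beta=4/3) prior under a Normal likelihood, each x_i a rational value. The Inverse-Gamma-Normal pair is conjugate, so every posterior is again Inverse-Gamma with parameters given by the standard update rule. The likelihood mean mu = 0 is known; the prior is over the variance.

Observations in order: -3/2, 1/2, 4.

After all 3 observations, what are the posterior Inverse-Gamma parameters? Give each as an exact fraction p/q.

obs 1: x=-3/2 → posterior Inverse-Gamma(17/10, 59/24)
obs 2: x=1/2 → posterior Inverse-Gamma(11/5, 31/12)
obs 3: x=4 → posterior Inverse-Gamma(27/10, 127/12)

alpha=27/10, beta=127/12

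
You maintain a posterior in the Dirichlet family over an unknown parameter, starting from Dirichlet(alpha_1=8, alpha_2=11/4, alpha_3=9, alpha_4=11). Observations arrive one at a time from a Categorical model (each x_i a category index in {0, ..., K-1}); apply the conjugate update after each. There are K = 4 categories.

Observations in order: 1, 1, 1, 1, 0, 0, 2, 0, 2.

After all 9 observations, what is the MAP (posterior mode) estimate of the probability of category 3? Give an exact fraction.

obs 1: x=1 → posterior Dirichlet(8, 15/4, 9, 11)
obs 2: x=1 → posterior Dirichlet(8, 19/4, 9, 11)
obs 3: x=1 → posterior Dirichlet(8, 23/4, 9, 11)
obs 4: x=1 → posterior Dirichlet(8, 27/4, 9, 11)
obs 5: x=0 → posterior Dirichlet(9, 27/4, 9, 11)
obs 6: x=0 → posterior Dirichlet(10, 27/4, 9, 11)
obs 7: x=2 → posterior Dirichlet(10, 27/4, 10, 11)
obs 8: x=0 → posterior Dirichlet(11, 27/4, 10, 11)
obs 9: x=2 → posterior Dirichlet(11, 27/4, 11, 11)

40/143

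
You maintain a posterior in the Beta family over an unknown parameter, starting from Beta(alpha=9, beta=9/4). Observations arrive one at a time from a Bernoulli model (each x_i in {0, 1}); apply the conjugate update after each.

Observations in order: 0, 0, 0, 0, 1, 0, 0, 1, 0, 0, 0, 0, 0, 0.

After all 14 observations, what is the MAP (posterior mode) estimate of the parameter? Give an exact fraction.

obs 1: x=0 → posterior Beta(9, 13/4)
obs 2: x=0 → posterior Beta(9, 17/4)
obs 3: x=0 → posterior Beta(9, 21/4)
obs 4: x=0 → posterior Beta(9, 25/4)
obs 5: x=1 → posterior Beta(10, 25/4)
obs 6: x=0 → posterior Beta(10, 29/4)
obs 7: x=0 → posterior Beta(10, 33/4)
obs 8: x=1 → posterior Beta(11, 33/4)
obs 9: x=0 → posterior Beta(11, 37/4)
obs 10: x=0 → posterior Beta(11, 41/4)
obs 11: x=0 → posterior Beta(11, 45/4)
obs 12: x=0 → posterior Beta(11, 49/4)
obs 13: x=0 → posterior Beta(11, 53/4)
obs 14: x=0 → posterior Beta(11, 57/4)

40/93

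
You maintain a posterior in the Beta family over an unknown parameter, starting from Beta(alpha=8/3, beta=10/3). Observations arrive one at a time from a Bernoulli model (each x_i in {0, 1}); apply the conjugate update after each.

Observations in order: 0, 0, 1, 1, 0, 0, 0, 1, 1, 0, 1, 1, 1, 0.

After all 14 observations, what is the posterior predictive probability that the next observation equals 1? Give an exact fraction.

29/60

obs 1: x=0 → posterior Beta(8/3, 13/3)
obs 2: x=0 → posterior Beta(8/3, 16/3)
obs 3: x=1 → posterior Beta(11/3, 16/3)
obs 4: x=1 → posterior Beta(14/3, 16/3)
obs 5: x=0 → posterior Beta(14/3, 19/3)
obs 6: x=0 → posterior Beta(14/3, 22/3)
obs 7: x=0 → posterior Beta(14/3, 25/3)
obs 8: x=1 → posterior Beta(17/3, 25/3)
obs 9: x=1 → posterior Beta(20/3, 25/3)
obs 10: x=0 → posterior Beta(20/3, 28/3)
obs 11: x=1 → posterior Beta(23/3, 28/3)
obs 12: x=1 → posterior Beta(26/3, 28/3)
obs 13: x=1 → posterior Beta(29/3, 28/3)
obs 14: x=0 → posterior Beta(29/3, 31/3)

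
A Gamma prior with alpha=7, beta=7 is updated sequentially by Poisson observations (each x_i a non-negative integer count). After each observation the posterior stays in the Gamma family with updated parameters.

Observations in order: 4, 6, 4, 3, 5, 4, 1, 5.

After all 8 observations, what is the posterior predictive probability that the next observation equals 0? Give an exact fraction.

obs 1: x=4 → posterior Gamma(11, 8)
obs 2: x=6 → posterior Gamma(17, 9)
obs 3: x=4 → posterior Gamma(21, 10)
obs 4: x=3 → posterior Gamma(24, 11)
obs 5: x=5 → posterior Gamma(29, 12)
obs 6: x=4 → posterior Gamma(33, 13)
obs 7: x=1 → posterior Gamma(34, 14)
obs 8: x=5 → posterior Gamma(39, 15)

7371554880626674761515459977090358734130859375/91343852333181432387730302044767688728495783936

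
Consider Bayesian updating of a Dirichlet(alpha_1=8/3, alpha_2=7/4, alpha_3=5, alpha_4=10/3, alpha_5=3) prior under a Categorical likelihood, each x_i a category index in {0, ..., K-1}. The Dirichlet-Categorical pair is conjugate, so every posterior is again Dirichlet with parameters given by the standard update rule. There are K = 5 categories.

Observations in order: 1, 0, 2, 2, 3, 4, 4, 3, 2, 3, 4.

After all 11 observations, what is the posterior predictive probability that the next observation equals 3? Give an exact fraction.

76/321

obs 1: x=1 → posterior Dirichlet(8/3, 11/4, 5, 10/3, 3)
obs 2: x=0 → posterior Dirichlet(11/3, 11/4, 5, 10/3, 3)
obs 3: x=2 → posterior Dirichlet(11/3, 11/4, 6, 10/3, 3)
obs 4: x=2 → posterior Dirichlet(11/3, 11/4, 7, 10/3, 3)
obs 5: x=3 → posterior Dirichlet(11/3, 11/4, 7, 13/3, 3)
obs 6: x=4 → posterior Dirichlet(11/3, 11/4, 7, 13/3, 4)
obs 7: x=4 → posterior Dirichlet(11/3, 11/4, 7, 13/3, 5)
obs 8: x=3 → posterior Dirichlet(11/3, 11/4, 7, 16/3, 5)
obs 9: x=2 → posterior Dirichlet(11/3, 11/4, 8, 16/3, 5)
obs 10: x=3 → posterior Dirichlet(11/3, 11/4, 8, 19/3, 5)
obs 11: x=4 → posterior Dirichlet(11/3, 11/4, 8, 19/3, 6)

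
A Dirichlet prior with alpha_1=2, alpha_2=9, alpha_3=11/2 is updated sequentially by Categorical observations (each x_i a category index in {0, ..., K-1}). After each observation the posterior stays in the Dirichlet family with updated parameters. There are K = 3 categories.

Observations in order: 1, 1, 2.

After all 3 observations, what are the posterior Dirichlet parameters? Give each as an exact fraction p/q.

obs 1: x=1 → posterior Dirichlet(2, 10, 11/2)
obs 2: x=1 → posterior Dirichlet(2, 11, 11/2)
obs 3: x=2 → posterior Dirichlet(2, 11, 13/2)

alpha_1=2, alpha_2=11, alpha_3=13/2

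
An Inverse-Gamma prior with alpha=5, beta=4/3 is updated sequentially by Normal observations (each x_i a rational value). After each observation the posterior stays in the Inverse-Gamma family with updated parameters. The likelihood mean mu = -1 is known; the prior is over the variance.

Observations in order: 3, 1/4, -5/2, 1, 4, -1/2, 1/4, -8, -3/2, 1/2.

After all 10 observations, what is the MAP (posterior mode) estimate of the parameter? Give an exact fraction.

obs 1: x=3 → posterior Inverse-Gamma(11/2, 28/3)
obs 2: x=1/4 → posterior Inverse-Gamma(6, 971/96)
obs 3: x=-5/2 → posterior Inverse-Gamma(13/2, 1079/96)
obs 4: x=1 → posterior Inverse-Gamma(7, 1271/96)
obs 5: x=4 → posterior Inverse-Gamma(15/2, 2471/96)
obs 6: x=-1/2 → posterior Inverse-Gamma(8, 2483/96)
obs 7: x=1/4 → posterior Inverse-Gamma(17/2, 1279/48)
obs 8: x=-8 → posterior Inverse-Gamma(9, 2455/48)
obs 9: x=-3/2 → posterior Inverse-Gamma(19/2, 2461/48)
obs 10: x=1/2 → posterior Inverse-Gamma(10, 2515/48)

2515/528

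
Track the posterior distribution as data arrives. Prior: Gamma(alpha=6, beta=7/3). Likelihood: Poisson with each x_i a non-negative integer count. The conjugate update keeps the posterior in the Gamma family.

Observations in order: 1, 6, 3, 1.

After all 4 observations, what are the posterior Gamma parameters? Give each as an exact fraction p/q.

alpha=17, beta=19/3

obs 1: x=1 → posterior Gamma(7, 10/3)
obs 2: x=6 → posterior Gamma(13, 13/3)
obs 3: x=3 → posterior Gamma(16, 16/3)
obs 4: x=1 → posterior Gamma(17, 19/3)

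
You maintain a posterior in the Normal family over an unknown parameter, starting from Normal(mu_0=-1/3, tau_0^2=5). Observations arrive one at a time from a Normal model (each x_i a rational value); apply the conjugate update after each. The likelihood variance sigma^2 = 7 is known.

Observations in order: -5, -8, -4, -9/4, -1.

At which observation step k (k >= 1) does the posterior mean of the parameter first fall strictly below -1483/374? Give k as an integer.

k = 3

obs 1: x=-5 → posterior Normal(-41/18, 35/12)
obs 2: x=-8 → posterior Normal(-202/51, 35/17)
obs 3: x=-4 → posterior Normal(-131/33, 35/22)
obs 4: x=-9/4 → posterior Normal(-1183/324, 35/27)
obs 5: x=-1 → posterior Normal(-1243/384, 35/32)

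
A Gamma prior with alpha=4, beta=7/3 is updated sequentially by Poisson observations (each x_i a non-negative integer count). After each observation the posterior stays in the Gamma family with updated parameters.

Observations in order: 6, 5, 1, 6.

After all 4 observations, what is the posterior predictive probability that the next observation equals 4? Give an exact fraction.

obs 1: x=6 → posterior Gamma(10, 10/3)
obs 2: x=5 → posterior Gamma(15, 13/3)
obs 3: x=1 → posterior Gamma(16, 16/3)
obs 4: x=6 → posterior Gamma(22, 19/3)

632021837976458284030848899083575/3635524038174209847159494312722432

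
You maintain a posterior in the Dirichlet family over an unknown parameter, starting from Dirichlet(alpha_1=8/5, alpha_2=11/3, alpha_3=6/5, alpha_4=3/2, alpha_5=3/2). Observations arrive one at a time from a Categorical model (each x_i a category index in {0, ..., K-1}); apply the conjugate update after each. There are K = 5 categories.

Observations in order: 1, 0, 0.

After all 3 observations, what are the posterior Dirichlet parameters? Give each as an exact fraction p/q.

obs 1: x=1 → posterior Dirichlet(8/5, 14/3, 6/5, 3/2, 3/2)
obs 2: x=0 → posterior Dirichlet(13/5, 14/3, 6/5, 3/2, 3/2)
obs 3: x=0 → posterior Dirichlet(18/5, 14/3, 6/5, 3/2, 3/2)

alpha_1=18/5, alpha_2=14/3, alpha_3=6/5, alpha_4=3/2, alpha_5=3/2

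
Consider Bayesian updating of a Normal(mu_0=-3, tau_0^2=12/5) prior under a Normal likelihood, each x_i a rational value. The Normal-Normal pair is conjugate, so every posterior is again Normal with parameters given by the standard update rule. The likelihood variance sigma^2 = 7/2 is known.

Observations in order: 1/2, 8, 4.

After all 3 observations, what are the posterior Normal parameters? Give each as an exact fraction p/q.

mu_0=195/107, tau_0^2=84/107

obs 1: x=1/2 → posterior Normal(-93/59, 84/59)
obs 2: x=8 → posterior Normal(99/83, 84/83)
obs 3: x=4 → posterior Normal(195/107, 84/107)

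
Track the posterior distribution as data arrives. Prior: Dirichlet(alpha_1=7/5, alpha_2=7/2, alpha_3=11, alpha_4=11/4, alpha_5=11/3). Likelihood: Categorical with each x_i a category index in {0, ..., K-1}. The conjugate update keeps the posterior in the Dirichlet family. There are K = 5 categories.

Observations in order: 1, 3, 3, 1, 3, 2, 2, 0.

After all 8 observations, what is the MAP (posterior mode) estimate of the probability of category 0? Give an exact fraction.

obs 1: x=1 → posterior Dirichlet(7/5, 9/2, 11, 11/4, 11/3)
obs 2: x=3 → posterior Dirichlet(7/5, 9/2, 11, 15/4, 11/3)
obs 3: x=3 → posterior Dirichlet(7/5, 9/2, 11, 19/4, 11/3)
obs 4: x=1 → posterior Dirichlet(7/5, 11/2, 11, 19/4, 11/3)
obs 5: x=3 → posterior Dirichlet(7/5, 11/2, 11, 23/4, 11/3)
obs 6: x=2 → posterior Dirichlet(7/5, 11/2, 12, 23/4, 11/3)
obs 7: x=2 → posterior Dirichlet(7/5, 11/2, 13, 23/4, 11/3)
obs 8: x=0 → posterior Dirichlet(12/5, 11/2, 13, 23/4, 11/3)

12/217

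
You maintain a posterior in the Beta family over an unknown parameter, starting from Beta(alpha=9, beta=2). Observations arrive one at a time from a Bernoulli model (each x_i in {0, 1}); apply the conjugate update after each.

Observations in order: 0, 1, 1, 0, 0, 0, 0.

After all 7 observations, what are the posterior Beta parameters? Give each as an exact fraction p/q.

alpha=11, beta=7

obs 1: x=0 → posterior Beta(9, 3)
obs 2: x=1 → posterior Beta(10, 3)
obs 3: x=1 → posterior Beta(11, 3)
obs 4: x=0 → posterior Beta(11, 4)
obs 5: x=0 → posterior Beta(11, 5)
obs 6: x=0 → posterior Beta(11, 6)
obs 7: x=0 → posterior Beta(11, 7)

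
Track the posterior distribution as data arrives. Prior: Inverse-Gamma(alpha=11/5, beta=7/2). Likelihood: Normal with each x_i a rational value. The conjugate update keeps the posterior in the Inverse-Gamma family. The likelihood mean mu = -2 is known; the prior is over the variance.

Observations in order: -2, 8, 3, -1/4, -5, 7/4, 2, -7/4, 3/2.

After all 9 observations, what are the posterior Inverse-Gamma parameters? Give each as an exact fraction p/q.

alpha=67/10, beta=2983/32

obs 1: x=-2 → posterior Inverse-Gamma(27/10, 7/2)
obs 2: x=8 → posterior Inverse-Gamma(16/5, 107/2)
obs 3: x=3 → posterior Inverse-Gamma(37/10, 66)
obs 4: x=-1/4 → posterior Inverse-Gamma(21/5, 2161/32)
obs 5: x=-5 → posterior Inverse-Gamma(47/10, 2305/32)
obs 6: x=7/4 → posterior Inverse-Gamma(26/5, 1265/16)
obs 7: x=2 → posterior Inverse-Gamma(57/10, 1393/16)
obs 8: x=-7/4 → posterior Inverse-Gamma(31/5, 2787/32)
obs 9: x=3/2 → posterior Inverse-Gamma(67/10, 2983/32)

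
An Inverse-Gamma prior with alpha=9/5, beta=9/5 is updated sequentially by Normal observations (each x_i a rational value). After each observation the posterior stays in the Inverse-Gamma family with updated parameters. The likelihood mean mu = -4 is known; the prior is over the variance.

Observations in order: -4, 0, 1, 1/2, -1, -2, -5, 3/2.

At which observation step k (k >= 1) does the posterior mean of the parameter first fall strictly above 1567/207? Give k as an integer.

k = 3

obs 1: x=-4 → posterior Inverse-Gamma(23/10, 9/5)
obs 2: x=0 → posterior Inverse-Gamma(14/5, 49/5)
obs 3: x=1 → posterior Inverse-Gamma(33/10, 223/10)
obs 4: x=1/2 → posterior Inverse-Gamma(19/5, 1297/40)
obs 5: x=-1 → posterior Inverse-Gamma(43/10, 1477/40)
obs 6: x=-2 → posterior Inverse-Gamma(24/5, 1557/40)
obs 7: x=-5 → posterior Inverse-Gamma(53/10, 1577/40)
obs 8: x=3/2 → posterior Inverse-Gamma(29/5, 1091/20)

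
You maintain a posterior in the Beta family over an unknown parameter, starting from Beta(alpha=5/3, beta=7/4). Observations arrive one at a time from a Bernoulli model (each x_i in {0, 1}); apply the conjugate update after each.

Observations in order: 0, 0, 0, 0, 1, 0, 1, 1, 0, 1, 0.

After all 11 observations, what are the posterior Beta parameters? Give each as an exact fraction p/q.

obs 1: x=0 → posterior Beta(5/3, 11/4)
obs 2: x=0 → posterior Beta(5/3, 15/4)
obs 3: x=0 → posterior Beta(5/3, 19/4)
obs 4: x=0 → posterior Beta(5/3, 23/4)
obs 5: x=1 → posterior Beta(8/3, 23/4)
obs 6: x=0 → posterior Beta(8/3, 27/4)
obs 7: x=1 → posterior Beta(11/3, 27/4)
obs 8: x=1 → posterior Beta(14/3, 27/4)
obs 9: x=0 → posterior Beta(14/3, 31/4)
obs 10: x=1 → posterior Beta(17/3, 31/4)
obs 11: x=0 → posterior Beta(17/3, 35/4)

alpha=17/3, beta=35/4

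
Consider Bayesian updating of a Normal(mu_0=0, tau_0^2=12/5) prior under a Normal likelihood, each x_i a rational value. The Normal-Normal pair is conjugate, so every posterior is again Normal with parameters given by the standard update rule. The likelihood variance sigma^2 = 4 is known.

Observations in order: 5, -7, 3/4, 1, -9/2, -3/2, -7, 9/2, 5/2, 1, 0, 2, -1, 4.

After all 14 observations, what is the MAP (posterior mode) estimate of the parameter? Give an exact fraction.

-3/188

obs 1: x=5 → posterior Normal(15/8, 3/2)
obs 2: x=-7 → posterior Normal(-6/11, 12/11)
obs 3: x=3/4 → posterior Normal(-15/56, 6/7)
obs 4: x=1 → posterior Normal(-3/68, 12/17)
obs 5: x=-9/2 → posterior Normal(-57/80, 3/5)
obs 6: x=-3/2 → posterior Normal(-75/92, 12/23)
obs 7: x=-7 → posterior Normal(-159/104, 6/13)
obs 8: x=9/2 → posterior Normal(-105/116, 12/29)
obs 9: x=5/2 → posterior Normal(-75/128, 3/8)
obs 10: x=1 → posterior Normal(-9/20, 12/35)
obs 11: x=0 → posterior Normal(-63/152, 6/19)
obs 12: x=2 → posterior Normal(-39/164, 12/41)
obs 13: x=-1 → posterior Normal(-51/176, 3/11)
obs 14: x=4 → posterior Normal(-3/188, 12/47)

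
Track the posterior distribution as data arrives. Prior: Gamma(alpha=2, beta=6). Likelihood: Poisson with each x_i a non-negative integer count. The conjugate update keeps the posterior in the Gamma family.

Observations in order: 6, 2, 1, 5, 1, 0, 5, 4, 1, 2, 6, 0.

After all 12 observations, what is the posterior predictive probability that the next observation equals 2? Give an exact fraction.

obs 1: x=6 → posterior Gamma(8, 7)
obs 2: x=2 → posterior Gamma(10, 8)
obs 3: x=1 → posterior Gamma(11, 9)
obs 4: x=5 → posterior Gamma(16, 10)
obs 5: x=1 → posterior Gamma(17, 11)
obs 6: x=0 → posterior Gamma(17, 12)
obs 7: x=5 → posterior Gamma(22, 13)
obs 8: x=4 → posterior Gamma(26, 14)
obs 9: x=1 → posterior Gamma(27, 15)
obs 10: x=2 → posterior Gamma(29, 16)
obs 11: x=6 → posterior Gamma(35, 17)
obs 12: x=0 → posterior Gamma(35, 18)

54184893994971620388532343369093342057107292160/206007596521214410095208558252435839890349094339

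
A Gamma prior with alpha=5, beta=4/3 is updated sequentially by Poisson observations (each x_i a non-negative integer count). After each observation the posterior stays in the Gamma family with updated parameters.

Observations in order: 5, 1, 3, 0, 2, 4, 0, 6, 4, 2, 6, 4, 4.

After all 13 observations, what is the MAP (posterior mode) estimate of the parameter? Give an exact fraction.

obs 1: x=5 → posterior Gamma(10, 7/3)
obs 2: x=1 → posterior Gamma(11, 10/3)
obs 3: x=3 → posterior Gamma(14, 13/3)
obs 4: x=0 → posterior Gamma(14, 16/3)
obs 5: x=2 → posterior Gamma(16, 19/3)
obs 6: x=4 → posterior Gamma(20, 22/3)
obs 7: x=0 → posterior Gamma(20, 25/3)
obs 8: x=6 → posterior Gamma(26, 28/3)
obs 9: x=4 → posterior Gamma(30, 31/3)
obs 10: x=2 → posterior Gamma(32, 34/3)
obs 11: x=6 → posterior Gamma(38, 37/3)
obs 12: x=4 → posterior Gamma(42, 40/3)
obs 13: x=4 → posterior Gamma(46, 43/3)

135/43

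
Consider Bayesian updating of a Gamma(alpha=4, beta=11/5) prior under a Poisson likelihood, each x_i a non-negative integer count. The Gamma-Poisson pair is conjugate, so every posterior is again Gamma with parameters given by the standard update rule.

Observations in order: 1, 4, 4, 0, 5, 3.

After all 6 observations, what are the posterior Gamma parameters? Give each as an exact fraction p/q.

obs 1: x=1 → posterior Gamma(5, 16/5)
obs 2: x=4 → posterior Gamma(9, 21/5)
obs 3: x=4 → posterior Gamma(13, 26/5)
obs 4: x=0 → posterior Gamma(13, 31/5)
obs 5: x=5 → posterior Gamma(18, 36/5)
obs 6: x=3 → posterior Gamma(21, 41/5)

alpha=21, beta=41/5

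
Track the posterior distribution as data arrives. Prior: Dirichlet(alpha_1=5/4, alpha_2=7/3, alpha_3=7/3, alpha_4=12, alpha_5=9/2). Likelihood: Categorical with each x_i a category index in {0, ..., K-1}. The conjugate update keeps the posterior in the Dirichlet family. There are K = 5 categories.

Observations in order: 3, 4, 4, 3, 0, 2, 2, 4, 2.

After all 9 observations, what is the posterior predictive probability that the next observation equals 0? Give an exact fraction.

obs 1: x=3 → posterior Dirichlet(5/4, 7/3, 7/3, 13, 9/2)
obs 2: x=4 → posterior Dirichlet(5/4, 7/3, 7/3, 13, 11/2)
obs 3: x=4 → posterior Dirichlet(5/4, 7/3, 7/3, 13, 13/2)
obs 4: x=3 → posterior Dirichlet(5/4, 7/3, 7/3, 14, 13/2)
obs 5: x=0 → posterior Dirichlet(9/4, 7/3, 7/3, 14, 13/2)
obs 6: x=2 → posterior Dirichlet(9/4, 7/3, 10/3, 14, 13/2)
obs 7: x=2 → posterior Dirichlet(9/4, 7/3, 13/3, 14, 13/2)
obs 8: x=4 → posterior Dirichlet(9/4, 7/3, 13/3, 14, 15/2)
obs 9: x=2 → posterior Dirichlet(9/4, 7/3, 16/3, 14, 15/2)

27/377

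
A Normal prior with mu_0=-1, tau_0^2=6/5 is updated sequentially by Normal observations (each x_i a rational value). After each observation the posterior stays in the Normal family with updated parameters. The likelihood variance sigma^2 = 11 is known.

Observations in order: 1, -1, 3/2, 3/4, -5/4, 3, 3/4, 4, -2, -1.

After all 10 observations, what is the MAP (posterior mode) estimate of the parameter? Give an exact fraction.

-41/230

obs 1: x=1 → posterior Normal(-49/61, 66/61)
obs 2: x=-1 → posterior Normal(-55/67, 66/67)
obs 3: x=3/2 → posterior Normal(-46/73, 66/73)
obs 4: x=3/4 → posterior Normal(-83/158, 66/79)
obs 5: x=-5/4 → posterior Normal(-49/85, 66/85)
obs 6: x=3 → posterior Normal(-31/91, 66/91)
obs 7: x=3/4 → posterior Normal(-53/194, 66/97)
obs 8: x=4 → posterior Normal(-5/206, 66/103)
obs 9: x=-2 → posterior Normal(-29/218, 66/109)
obs 10: x=-1 → posterior Normal(-41/230, 66/115)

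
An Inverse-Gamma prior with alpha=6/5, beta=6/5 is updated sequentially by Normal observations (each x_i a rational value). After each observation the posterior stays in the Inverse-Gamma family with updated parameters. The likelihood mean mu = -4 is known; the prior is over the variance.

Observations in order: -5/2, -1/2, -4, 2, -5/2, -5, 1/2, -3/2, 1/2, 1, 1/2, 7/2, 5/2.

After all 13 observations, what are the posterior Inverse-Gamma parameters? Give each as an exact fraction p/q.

alpha=77/10, beta=4933/40

obs 1: x=-5/2 → posterior Inverse-Gamma(17/10, 93/40)
obs 2: x=-1/2 → posterior Inverse-Gamma(11/5, 169/20)
obs 3: x=-4 → posterior Inverse-Gamma(27/10, 169/20)
obs 4: x=2 → posterior Inverse-Gamma(16/5, 529/20)
obs 5: x=-5/2 → posterior Inverse-Gamma(37/10, 1103/40)
obs 6: x=-5 → posterior Inverse-Gamma(21/5, 1123/40)
obs 7: x=1/2 → posterior Inverse-Gamma(47/10, 191/5)
obs 8: x=-3/2 → posterior Inverse-Gamma(26/5, 1653/40)
obs 9: x=1/2 → posterior Inverse-Gamma(57/10, 1029/20)
obs 10: x=1 → posterior Inverse-Gamma(31/5, 1279/20)
obs 11: x=1/2 → posterior Inverse-Gamma(67/10, 2963/40)
obs 12: x=7/2 → posterior Inverse-Gamma(36/5, 511/5)
obs 13: x=5/2 → posterior Inverse-Gamma(77/10, 4933/40)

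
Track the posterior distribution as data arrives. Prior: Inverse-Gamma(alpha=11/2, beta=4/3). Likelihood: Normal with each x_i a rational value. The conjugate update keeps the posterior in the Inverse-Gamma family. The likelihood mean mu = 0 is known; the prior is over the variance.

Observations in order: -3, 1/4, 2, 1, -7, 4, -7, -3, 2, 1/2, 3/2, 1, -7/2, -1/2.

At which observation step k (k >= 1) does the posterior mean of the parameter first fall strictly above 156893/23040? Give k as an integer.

obs 1: x=-3 → posterior Inverse-Gamma(6, 35/6)
obs 2: x=1/4 → posterior Inverse-Gamma(13/2, 563/96)
obs 3: x=2 → posterior Inverse-Gamma(7, 755/96)
obs 4: x=1 → posterior Inverse-Gamma(15/2, 803/96)
obs 5: x=-7 → posterior Inverse-Gamma(8, 3155/96)
obs 6: x=4 → posterior Inverse-Gamma(17/2, 3923/96)
obs 7: x=-7 → posterior Inverse-Gamma(9, 6275/96)
obs 8: x=-3 → posterior Inverse-Gamma(19/2, 6707/96)
obs 9: x=2 → posterior Inverse-Gamma(10, 6899/96)
obs 10: x=1/2 → posterior Inverse-Gamma(21/2, 6911/96)
obs 11: x=3/2 → posterior Inverse-Gamma(11, 7019/96)
obs 12: x=1 → posterior Inverse-Gamma(23/2, 7067/96)
obs 13: x=-7/2 → posterior Inverse-Gamma(12, 7655/96)
obs 14: x=-1/2 → posterior Inverse-Gamma(25/2, 7667/96)

k = 7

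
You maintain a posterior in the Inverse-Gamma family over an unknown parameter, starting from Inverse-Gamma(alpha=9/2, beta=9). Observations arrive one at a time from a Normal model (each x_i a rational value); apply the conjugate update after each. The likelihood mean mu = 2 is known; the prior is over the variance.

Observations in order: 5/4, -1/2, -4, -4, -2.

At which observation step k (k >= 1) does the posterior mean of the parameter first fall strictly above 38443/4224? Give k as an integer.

k = 5

obs 1: x=5/4 → posterior Inverse-Gamma(5, 297/32)
obs 2: x=-1/2 → posterior Inverse-Gamma(11/2, 397/32)
obs 3: x=-4 → posterior Inverse-Gamma(6, 973/32)
obs 4: x=-4 → posterior Inverse-Gamma(13/2, 1549/32)
obs 5: x=-2 → posterior Inverse-Gamma(7, 1805/32)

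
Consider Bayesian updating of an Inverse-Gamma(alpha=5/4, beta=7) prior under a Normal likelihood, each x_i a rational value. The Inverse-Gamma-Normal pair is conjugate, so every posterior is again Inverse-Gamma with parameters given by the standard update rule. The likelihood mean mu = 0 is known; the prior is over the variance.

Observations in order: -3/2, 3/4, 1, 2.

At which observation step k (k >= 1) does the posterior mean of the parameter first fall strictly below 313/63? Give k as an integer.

obs 1: x=-3/2 → posterior Inverse-Gamma(7/4, 65/8)
obs 2: x=3/4 → posterior Inverse-Gamma(9/4, 269/32)
obs 3: x=1 → posterior Inverse-Gamma(11/4, 285/32)
obs 4: x=2 → posterior Inverse-Gamma(13/4, 349/32)

k = 4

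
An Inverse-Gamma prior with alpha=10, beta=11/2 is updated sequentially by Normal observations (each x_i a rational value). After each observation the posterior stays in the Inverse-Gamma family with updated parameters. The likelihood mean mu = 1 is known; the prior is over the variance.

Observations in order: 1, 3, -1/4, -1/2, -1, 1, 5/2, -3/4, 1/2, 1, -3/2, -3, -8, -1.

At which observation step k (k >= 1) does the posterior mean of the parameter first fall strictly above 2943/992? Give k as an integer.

k = 13

obs 1: x=1 → posterior Inverse-Gamma(21/2, 11/2)
obs 2: x=3 → posterior Inverse-Gamma(11, 15/2)
obs 3: x=-1/4 → posterior Inverse-Gamma(23/2, 265/32)
obs 4: x=-1/2 → posterior Inverse-Gamma(12, 301/32)
obs 5: x=-1 → posterior Inverse-Gamma(25/2, 365/32)
obs 6: x=1 → posterior Inverse-Gamma(13, 365/32)
obs 7: x=5/2 → posterior Inverse-Gamma(27/2, 401/32)
obs 8: x=-3/4 → posterior Inverse-Gamma(14, 225/16)
obs 9: x=1/2 → posterior Inverse-Gamma(29/2, 227/16)
obs 10: x=1 → posterior Inverse-Gamma(15, 227/16)
obs 11: x=-3/2 → posterior Inverse-Gamma(31/2, 277/16)
obs 12: x=-3 → posterior Inverse-Gamma(16, 405/16)
obs 13: x=-8 → posterior Inverse-Gamma(33/2, 1053/16)
obs 14: x=-1 → posterior Inverse-Gamma(17, 1085/16)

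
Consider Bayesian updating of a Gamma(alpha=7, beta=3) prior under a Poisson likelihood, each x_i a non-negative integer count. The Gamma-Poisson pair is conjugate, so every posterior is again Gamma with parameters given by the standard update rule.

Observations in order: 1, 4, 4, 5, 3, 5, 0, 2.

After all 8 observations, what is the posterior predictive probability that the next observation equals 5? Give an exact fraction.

7788872241360556748377774672780398569/88600234373136480672668038376196145152

obs 1: x=1 → posterior Gamma(8, 4)
obs 2: x=4 → posterior Gamma(12, 5)
obs 3: x=4 → posterior Gamma(16, 6)
obs 4: x=5 → posterior Gamma(21, 7)
obs 5: x=3 → posterior Gamma(24, 8)
obs 6: x=5 → posterior Gamma(29, 9)
obs 7: x=0 → posterior Gamma(29, 10)
obs 8: x=2 → posterior Gamma(31, 11)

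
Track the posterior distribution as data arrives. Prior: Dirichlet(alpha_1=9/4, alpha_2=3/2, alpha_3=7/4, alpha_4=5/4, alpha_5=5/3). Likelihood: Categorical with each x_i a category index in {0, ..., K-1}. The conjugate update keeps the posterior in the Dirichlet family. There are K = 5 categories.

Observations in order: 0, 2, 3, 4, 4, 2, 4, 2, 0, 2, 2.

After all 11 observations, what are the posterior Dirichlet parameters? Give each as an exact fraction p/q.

obs 1: x=0 → posterior Dirichlet(13/4, 3/2, 7/4, 5/4, 5/3)
obs 2: x=2 → posterior Dirichlet(13/4, 3/2, 11/4, 5/4, 5/3)
obs 3: x=3 → posterior Dirichlet(13/4, 3/2, 11/4, 9/4, 5/3)
obs 4: x=4 → posterior Dirichlet(13/4, 3/2, 11/4, 9/4, 8/3)
obs 5: x=4 → posterior Dirichlet(13/4, 3/2, 11/4, 9/4, 11/3)
obs 6: x=2 → posterior Dirichlet(13/4, 3/2, 15/4, 9/4, 11/3)
obs 7: x=4 → posterior Dirichlet(13/4, 3/2, 15/4, 9/4, 14/3)
obs 8: x=2 → posterior Dirichlet(13/4, 3/2, 19/4, 9/4, 14/3)
obs 9: x=0 → posterior Dirichlet(17/4, 3/2, 19/4, 9/4, 14/3)
obs 10: x=2 → posterior Dirichlet(17/4, 3/2, 23/4, 9/4, 14/3)
obs 11: x=2 → posterior Dirichlet(17/4, 3/2, 27/4, 9/4, 14/3)

alpha_1=17/4, alpha_2=3/2, alpha_3=27/4, alpha_4=9/4, alpha_5=14/3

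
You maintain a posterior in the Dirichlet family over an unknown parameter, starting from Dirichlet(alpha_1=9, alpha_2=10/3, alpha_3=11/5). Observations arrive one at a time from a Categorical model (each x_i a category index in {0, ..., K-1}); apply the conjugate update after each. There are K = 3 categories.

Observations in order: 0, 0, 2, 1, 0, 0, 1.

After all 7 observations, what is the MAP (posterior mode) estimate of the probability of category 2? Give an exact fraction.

obs 1: x=0 → posterior Dirichlet(10, 10/3, 11/5)
obs 2: x=0 → posterior Dirichlet(11, 10/3, 11/5)
obs 3: x=2 → posterior Dirichlet(11, 10/3, 16/5)
obs 4: x=1 → posterior Dirichlet(11, 13/3, 16/5)
obs 5: x=0 → posterior Dirichlet(12, 13/3, 16/5)
obs 6: x=0 → posterior Dirichlet(13, 13/3, 16/5)
obs 7: x=1 → posterior Dirichlet(13, 16/3, 16/5)

33/278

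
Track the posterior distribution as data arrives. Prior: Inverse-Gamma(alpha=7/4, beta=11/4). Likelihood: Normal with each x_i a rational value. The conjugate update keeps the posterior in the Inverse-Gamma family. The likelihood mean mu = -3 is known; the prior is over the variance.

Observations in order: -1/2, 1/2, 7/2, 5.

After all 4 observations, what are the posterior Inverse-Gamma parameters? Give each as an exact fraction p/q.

alpha=15/4, beta=521/8

obs 1: x=-1/2 → posterior Inverse-Gamma(9/4, 47/8)
obs 2: x=1/2 → posterior Inverse-Gamma(11/4, 12)
obs 3: x=7/2 → posterior Inverse-Gamma(13/4, 265/8)
obs 4: x=5 → posterior Inverse-Gamma(15/4, 521/8)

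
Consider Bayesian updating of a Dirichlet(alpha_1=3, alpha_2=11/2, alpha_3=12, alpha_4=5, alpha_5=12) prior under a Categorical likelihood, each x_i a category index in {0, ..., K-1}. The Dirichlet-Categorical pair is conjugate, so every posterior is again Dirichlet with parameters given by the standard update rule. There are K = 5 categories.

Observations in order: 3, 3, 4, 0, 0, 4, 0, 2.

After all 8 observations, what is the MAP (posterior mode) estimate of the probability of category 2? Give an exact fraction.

obs 1: x=3 → posterior Dirichlet(3, 11/2, 12, 6, 12)
obs 2: x=3 → posterior Dirichlet(3, 11/2, 12, 7, 12)
obs 3: x=4 → posterior Dirichlet(3, 11/2, 12, 7, 13)
obs 4: x=0 → posterior Dirichlet(4, 11/2, 12, 7, 13)
obs 5: x=0 → posterior Dirichlet(5, 11/2, 12, 7, 13)
obs 6: x=4 → posterior Dirichlet(5, 11/2, 12, 7, 14)
obs 7: x=0 → posterior Dirichlet(6, 11/2, 12, 7, 14)
obs 8: x=2 → posterior Dirichlet(6, 11/2, 13, 7, 14)

8/27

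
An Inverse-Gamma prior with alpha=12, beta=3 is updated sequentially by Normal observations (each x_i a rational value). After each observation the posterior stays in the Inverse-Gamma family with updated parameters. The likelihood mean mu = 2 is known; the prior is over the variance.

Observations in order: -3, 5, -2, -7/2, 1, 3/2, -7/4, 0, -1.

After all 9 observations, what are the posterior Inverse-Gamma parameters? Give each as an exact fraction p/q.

obs 1: x=-3 → posterior Inverse-Gamma(25/2, 31/2)
obs 2: x=5 → posterior Inverse-Gamma(13, 20)
obs 3: x=-2 → posterior Inverse-Gamma(27/2, 28)
obs 4: x=-7/2 → posterior Inverse-Gamma(14, 345/8)
obs 5: x=1 → posterior Inverse-Gamma(29/2, 349/8)
obs 6: x=3/2 → posterior Inverse-Gamma(15, 175/4)
obs 7: x=-7/4 → posterior Inverse-Gamma(31/2, 1625/32)
obs 8: x=0 → posterior Inverse-Gamma(16, 1689/32)
obs 9: x=-1 → posterior Inverse-Gamma(33/2, 1833/32)

alpha=33/2, beta=1833/32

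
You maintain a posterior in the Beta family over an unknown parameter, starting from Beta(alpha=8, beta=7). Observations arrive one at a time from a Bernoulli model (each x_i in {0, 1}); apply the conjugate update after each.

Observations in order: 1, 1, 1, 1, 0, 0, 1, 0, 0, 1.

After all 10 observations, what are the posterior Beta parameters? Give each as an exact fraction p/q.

obs 1: x=1 → posterior Beta(9, 7)
obs 2: x=1 → posterior Beta(10, 7)
obs 3: x=1 → posterior Beta(11, 7)
obs 4: x=1 → posterior Beta(12, 7)
obs 5: x=0 → posterior Beta(12, 8)
obs 6: x=0 → posterior Beta(12, 9)
obs 7: x=1 → posterior Beta(13, 9)
obs 8: x=0 → posterior Beta(13, 10)
obs 9: x=0 → posterior Beta(13, 11)
obs 10: x=1 → posterior Beta(14, 11)

alpha=14, beta=11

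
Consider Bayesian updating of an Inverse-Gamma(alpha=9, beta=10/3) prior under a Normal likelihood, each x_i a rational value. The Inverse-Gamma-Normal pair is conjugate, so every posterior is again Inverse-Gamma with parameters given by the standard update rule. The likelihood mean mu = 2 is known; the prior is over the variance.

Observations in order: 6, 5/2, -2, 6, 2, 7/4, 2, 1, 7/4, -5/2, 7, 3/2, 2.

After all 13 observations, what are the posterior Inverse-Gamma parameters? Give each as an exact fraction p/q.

alpha=31/2, beta=2437/48

obs 1: x=6 → posterior Inverse-Gamma(19/2, 34/3)
obs 2: x=5/2 → posterior Inverse-Gamma(10, 275/24)
obs 3: x=-2 → posterior Inverse-Gamma(21/2, 467/24)
obs 4: x=6 → posterior Inverse-Gamma(11, 659/24)
obs 5: x=2 → posterior Inverse-Gamma(23/2, 659/24)
obs 6: x=7/4 → posterior Inverse-Gamma(12, 2639/96)
obs 7: x=2 → posterior Inverse-Gamma(25/2, 2639/96)
obs 8: x=1 → posterior Inverse-Gamma(13, 2687/96)
obs 9: x=7/4 → posterior Inverse-Gamma(27/2, 1345/48)
obs 10: x=-5/2 → posterior Inverse-Gamma(14, 1831/48)
obs 11: x=7 → posterior Inverse-Gamma(29/2, 2431/48)
obs 12: x=3/2 → posterior Inverse-Gamma(15, 2437/48)
obs 13: x=2 → posterior Inverse-Gamma(31/2, 2437/48)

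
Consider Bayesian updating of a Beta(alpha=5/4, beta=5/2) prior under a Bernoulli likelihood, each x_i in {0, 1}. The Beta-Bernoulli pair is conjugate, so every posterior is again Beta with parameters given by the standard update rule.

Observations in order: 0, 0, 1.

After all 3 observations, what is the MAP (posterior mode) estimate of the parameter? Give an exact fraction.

5/19

obs 1: x=0 → posterior Beta(5/4, 7/2)
obs 2: x=0 → posterior Beta(5/4, 9/2)
obs 3: x=1 → posterior Beta(9/4, 9/2)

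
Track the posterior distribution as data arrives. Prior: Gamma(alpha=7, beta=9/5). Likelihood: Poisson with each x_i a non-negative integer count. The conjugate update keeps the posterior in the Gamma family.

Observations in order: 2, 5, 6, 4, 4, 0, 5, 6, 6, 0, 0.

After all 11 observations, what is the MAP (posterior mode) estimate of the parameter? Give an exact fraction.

55/16

obs 1: x=2 → posterior Gamma(9, 14/5)
obs 2: x=5 → posterior Gamma(14, 19/5)
obs 3: x=6 → posterior Gamma(20, 24/5)
obs 4: x=4 → posterior Gamma(24, 29/5)
obs 5: x=4 → posterior Gamma(28, 34/5)
obs 6: x=0 → posterior Gamma(28, 39/5)
obs 7: x=5 → posterior Gamma(33, 44/5)
obs 8: x=6 → posterior Gamma(39, 49/5)
obs 9: x=6 → posterior Gamma(45, 54/5)
obs 10: x=0 → posterior Gamma(45, 59/5)
obs 11: x=0 → posterior Gamma(45, 64/5)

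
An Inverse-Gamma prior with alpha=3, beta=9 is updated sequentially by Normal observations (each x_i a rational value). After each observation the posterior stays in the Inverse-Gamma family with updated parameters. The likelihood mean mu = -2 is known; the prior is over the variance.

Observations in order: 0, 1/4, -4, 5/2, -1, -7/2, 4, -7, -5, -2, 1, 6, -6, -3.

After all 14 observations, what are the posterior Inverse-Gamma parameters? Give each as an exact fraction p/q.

alpha=10, beta=3433/32

obs 1: x=0 → posterior Inverse-Gamma(7/2, 11)
obs 2: x=1/4 → posterior Inverse-Gamma(4, 433/32)
obs 3: x=-4 → posterior Inverse-Gamma(9/2, 497/32)
obs 4: x=5/2 → posterior Inverse-Gamma(5, 821/32)
obs 5: x=-1 → posterior Inverse-Gamma(11/2, 837/32)
obs 6: x=-7/2 → posterior Inverse-Gamma(6, 873/32)
obs 7: x=4 → posterior Inverse-Gamma(13/2, 1449/32)
obs 8: x=-7 → posterior Inverse-Gamma(7, 1849/32)
obs 9: x=-5 → posterior Inverse-Gamma(15/2, 1993/32)
obs 10: x=-2 → posterior Inverse-Gamma(8, 1993/32)
obs 11: x=1 → posterior Inverse-Gamma(17/2, 2137/32)
obs 12: x=6 → posterior Inverse-Gamma(9, 3161/32)
obs 13: x=-6 → posterior Inverse-Gamma(19/2, 3417/32)
obs 14: x=-3 → posterior Inverse-Gamma(10, 3433/32)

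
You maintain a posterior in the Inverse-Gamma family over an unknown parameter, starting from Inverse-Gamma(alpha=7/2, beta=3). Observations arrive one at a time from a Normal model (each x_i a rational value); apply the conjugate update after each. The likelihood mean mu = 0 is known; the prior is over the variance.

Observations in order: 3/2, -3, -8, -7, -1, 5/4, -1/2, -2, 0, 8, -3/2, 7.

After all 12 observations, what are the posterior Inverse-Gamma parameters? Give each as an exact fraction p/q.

obs 1: x=3/2 → posterior Inverse-Gamma(4, 33/8)
obs 2: x=-3 → posterior Inverse-Gamma(9/2, 69/8)
obs 3: x=-8 → posterior Inverse-Gamma(5, 325/8)
obs 4: x=-7 → posterior Inverse-Gamma(11/2, 521/8)
obs 5: x=-1 → posterior Inverse-Gamma(6, 525/8)
obs 6: x=5/4 → posterior Inverse-Gamma(13/2, 2125/32)
obs 7: x=-1/2 → posterior Inverse-Gamma(7, 2129/32)
obs 8: x=-2 → posterior Inverse-Gamma(15/2, 2193/32)
obs 9: x=0 → posterior Inverse-Gamma(8, 2193/32)
obs 10: x=8 → posterior Inverse-Gamma(17/2, 3217/32)
obs 11: x=-3/2 → posterior Inverse-Gamma(9, 3253/32)
obs 12: x=7 → posterior Inverse-Gamma(19/2, 4037/32)

alpha=19/2, beta=4037/32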